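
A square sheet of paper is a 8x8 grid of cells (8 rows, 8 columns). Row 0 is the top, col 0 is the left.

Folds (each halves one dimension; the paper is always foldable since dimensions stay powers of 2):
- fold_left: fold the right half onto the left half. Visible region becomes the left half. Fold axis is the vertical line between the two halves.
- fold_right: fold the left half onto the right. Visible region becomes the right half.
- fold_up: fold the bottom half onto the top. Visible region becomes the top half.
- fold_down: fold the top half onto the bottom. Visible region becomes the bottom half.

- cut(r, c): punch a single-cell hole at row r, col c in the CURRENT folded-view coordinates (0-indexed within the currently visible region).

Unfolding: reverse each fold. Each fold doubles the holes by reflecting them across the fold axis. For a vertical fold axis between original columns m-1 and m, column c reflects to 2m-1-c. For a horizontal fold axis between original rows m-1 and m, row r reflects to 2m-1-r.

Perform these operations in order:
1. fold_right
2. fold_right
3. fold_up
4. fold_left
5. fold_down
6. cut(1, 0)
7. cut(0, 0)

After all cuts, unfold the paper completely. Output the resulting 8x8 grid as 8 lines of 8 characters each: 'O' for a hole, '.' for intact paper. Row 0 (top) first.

Answer: OOOOOOOO
OOOOOOOO
OOOOOOOO
OOOOOOOO
OOOOOOOO
OOOOOOOO
OOOOOOOO
OOOOOOOO

Derivation:
Op 1 fold_right: fold axis v@4; visible region now rows[0,8) x cols[4,8) = 8x4
Op 2 fold_right: fold axis v@6; visible region now rows[0,8) x cols[6,8) = 8x2
Op 3 fold_up: fold axis h@4; visible region now rows[0,4) x cols[6,8) = 4x2
Op 4 fold_left: fold axis v@7; visible region now rows[0,4) x cols[6,7) = 4x1
Op 5 fold_down: fold axis h@2; visible region now rows[2,4) x cols[6,7) = 2x1
Op 6 cut(1, 0): punch at orig (3,6); cuts so far [(3, 6)]; region rows[2,4) x cols[6,7) = 2x1
Op 7 cut(0, 0): punch at orig (2,6); cuts so far [(2, 6), (3, 6)]; region rows[2,4) x cols[6,7) = 2x1
Unfold 1 (reflect across h@2): 4 holes -> [(0, 6), (1, 6), (2, 6), (3, 6)]
Unfold 2 (reflect across v@7): 8 holes -> [(0, 6), (0, 7), (1, 6), (1, 7), (2, 6), (2, 7), (3, 6), (3, 7)]
Unfold 3 (reflect across h@4): 16 holes -> [(0, 6), (0, 7), (1, 6), (1, 7), (2, 6), (2, 7), (3, 6), (3, 7), (4, 6), (4, 7), (5, 6), (5, 7), (6, 6), (6, 7), (7, 6), (7, 7)]
Unfold 4 (reflect across v@6): 32 holes -> [(0, 4), (0, 5), (0, 6), (0, 7), (1, 4), (1, 5), (1, 6), (1, 7), (2, 4), (2, 5), (2, 6), (2, 7), (3, 4), (3, 5), (3, 6), (3, 7), (4, 4), (4, 5), (4, 6), (4, 7), (5, 4), (5, 5), (5, 6), (5, 7), (6, 4), (6, 5), (6, 6), (6, 7), (7, 4), (7, 5), (7, 6), (7, 7)]
Unfold 5 (reflect across v@4): 64 holes -> [(0, 0), (0, 1), (0, 2), (0, 3), (0, 4), (0, 5), (0, 6), (0, 7), (1, 0), (1, 1), (1, 2), (1, 3), (1, 4), (1, 5), (1, 6), (1, 7), (2, 0), (2, 1), (2, 2), (2, 3), (2, 4), (2, 5), (2, 6), (2, 7), (3, 0), (3, 1), (3, 2), (3, 3), (3, 4), (3, 5), (3, 6), (3, 7), (4, 0), (4, 1), (4, 2), (4, 3), (4, 4), (4, 5), (4, 6), (4, 7), (5, 0), (5, 1), (5, 2), (5, 3), (5, 4), (5, 5), (5, 6), (5, 7), (6, 0), (6, 1), (6, 2), (6, 3), (6, 4), (6, 5), (6, 6), (6, 7), (7, 0), (7, 1), (7, 2), (7, 3), (7, 4), (7, 5), (7, 6), (7, 7)]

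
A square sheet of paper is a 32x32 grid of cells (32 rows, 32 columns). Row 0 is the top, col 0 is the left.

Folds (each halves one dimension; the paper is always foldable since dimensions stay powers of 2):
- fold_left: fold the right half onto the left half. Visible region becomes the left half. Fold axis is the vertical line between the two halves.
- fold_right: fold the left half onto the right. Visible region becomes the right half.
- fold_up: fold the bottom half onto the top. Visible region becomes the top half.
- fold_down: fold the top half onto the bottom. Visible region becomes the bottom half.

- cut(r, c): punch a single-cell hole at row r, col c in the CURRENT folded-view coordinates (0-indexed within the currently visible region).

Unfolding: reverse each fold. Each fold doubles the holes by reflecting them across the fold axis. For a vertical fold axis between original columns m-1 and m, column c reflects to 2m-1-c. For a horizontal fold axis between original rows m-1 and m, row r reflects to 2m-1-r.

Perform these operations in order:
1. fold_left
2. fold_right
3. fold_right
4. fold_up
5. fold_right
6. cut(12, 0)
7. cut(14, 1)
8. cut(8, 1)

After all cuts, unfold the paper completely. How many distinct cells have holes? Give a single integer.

Op 1 fold_left: fold axis v@16; visible region now rows[0,32) x cols[0,16) = 32x16
Op 2 fold_right: fold axis v@8; visible region now rows[0,32) x cols[8,16) = 32x8
Op 3 fold_right: fold axis v@12; visible region now rows[0,32) x cols[12,16) = 32x4
Op 4 fold_up: fold axis h@16; visible region now rows[0,16) x cols[12,16) = 16x4
Op 5 fold_right: fold axis v@14; visible region now rows[0,16) x cols[14,16) = 16x2
Op 6 cut(12, 0): punch at orig (12,14); cuts so far [(12, 14)]; region rows[0,16) x cols[14,16) = 16x2
Op 7 cut(14, 1): punch at orig (14,15); cuts so far [(12, 14), (14, 15)]; region rows[0,16) x cols[14,16) = 16x2
Op 8 cut(8, 1): punch at orig (8,15); cuts so far [(8, 15), (12, 14), (14, 15)]; region rows[0,16) x cols[14,16) = 16x2
Unfold 1 (reflect across v@14): 6 holes -> [(8, 12), (8, 15), (12, 13), (12, 14), (14, 12), (14, 15)]
Unfold 2 (reflect across h@16): 12 holes -> [(8, 12), (8, 15), (12, 13), (12, 14), (14, 12), (14, 15), (17, 12), (17, 15), (19, 13), (19, 14), (23, 12), (23, 15)]
Unfold 3 (reflect across v@12): 24 holes -> [(8, 8), (8, 11), (8, 12), (8, 15), (12, 9), (12, 10), (12, 13), (12, 14), (14, 8), (14, 11), (14, 12), (14, 15), (17, 8), (17, 11), (17, 12), (17, 15), (19, 9), (19, 10), (19, 13), (19, 14), (23, 8), (23, 11), (23, 12), (23, 15)]
Unfold 4 (reflect across v@8): 48 holes -> [(8, 0), (8, 3), (8, 4), (8, 7), (8, 8), (8, 11), (8, 12), (8, 15), (12, 1), (12, 2), (12, 5), (12, 6), (12, 9), (12, 10), (12, 13), (12, 14), (14, 0), (14, 3), (14, 4), (14, 7), (14, 8), (14, 11), (14, 12), (14, 15), (17, 0), (17, 3), (17, 4), (17, 7), (17, 8), (17, 11), (17, 12), (17, 15), (19, 1), (19, 2), (19, 5), (19, 6), (19, 9), (19, 10), (19, 13), (19, 14), (23, 0), (23, 3), (23, 4), (23, 7), (23, 8), (23, 11), (23, 12), (23, 15)]
Unfold 5 (reflect across v@16): 96 holes -> [(8, 0), (8, 3), (8, 4), (8, 7), (8, 8), (8, 11), (8, 12), (8, 15), (8, 16), (8, 19), (8, 20), (8, 23), (8, 24), (8, 27), (8, 28), (8, 31), (12, 1), (12, 2), (12, 5), (12, 6), (12, 9), (12, 10), (12, 13), (12, 14), (12, 17), (12, 18), (12, 21), (12, 22), (12, 25), (12, 26), (12, 29), (12, 30), (14, 0), (14, 3), (14, 4), (14, 7), (14, 8), (14, 11), (14, 12), (14, 15), (14, 16), (14, 19), (14, 20), (14, 23), (14, 24), (14, 27), (14, 28), (14, 31), (17, 0), (17, 3), (17, 4), (17, 7), (17, 8), (17, 11), (17, 12), (17, 15), (17, 16), (17, 19), (17, 20), (17, 23), (17, 24), (17, 27), (17, 28), (17, 31), (19, 1), (19, 2), (19, 5), (19, 6), (19, 9), (19, 10), (19, 13), (19, 14), (19, 17), (19, 18), (19, 21), (19, 22), (19, 25), (19, 26), (19, 29), (19, 30), (23, 0), (23, 3), (23, 4), (23, 7), (23, 8), (23, 11), (23, 12), (23, 15), (23, 16), (23, 19), (23, 20), (23, 23), (23, 24), (23, 27), (23, 28), (23, 31)]

Answer: 96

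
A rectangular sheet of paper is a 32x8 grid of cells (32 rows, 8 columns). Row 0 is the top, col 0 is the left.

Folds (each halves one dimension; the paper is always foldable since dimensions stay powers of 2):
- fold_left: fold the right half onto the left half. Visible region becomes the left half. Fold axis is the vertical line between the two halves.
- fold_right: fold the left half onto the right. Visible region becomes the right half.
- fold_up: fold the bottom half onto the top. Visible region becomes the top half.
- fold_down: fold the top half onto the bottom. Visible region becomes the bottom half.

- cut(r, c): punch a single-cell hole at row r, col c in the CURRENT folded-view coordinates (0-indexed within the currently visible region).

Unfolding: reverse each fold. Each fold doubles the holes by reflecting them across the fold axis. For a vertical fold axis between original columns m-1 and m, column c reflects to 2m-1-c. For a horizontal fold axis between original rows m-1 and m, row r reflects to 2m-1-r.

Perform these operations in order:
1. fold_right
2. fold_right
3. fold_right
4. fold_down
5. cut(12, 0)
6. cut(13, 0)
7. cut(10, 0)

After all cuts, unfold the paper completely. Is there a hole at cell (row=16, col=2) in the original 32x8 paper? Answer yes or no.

Op 1 fold_right: fold axis v@4; visible region now rows[0,32) x cols[4,8) = 32x4
Op 2 fold_right: fold axis v@6; visible region now rows[0,32) x cols[6,8) = 32x2
Op 3 fold_right: fold axis v@7; visible region now rows[0,32) x cols[7,8) = 32x1
Op 4 fold_down: fold axis h@16; visible region now rows[16,32) x cols[7,8) = 16x1
Op 5 cut(12, 0): punch at orig (28,7); cuts so far [(28, 7)]; region rows[16,32) x cols[7,8) = 16x1
Op 6 cut(13, 0): punch at orig (29,7); cuts so far [(28, 7), (29, 7)]; region rows[16,32) x cols[7,8) = 16x1
Op 7 cut(10, 0): punch at orig (26,7); cuts so far [(26, 7), (28, 7), (29, 7)]; region rows[16,32) x cols[7,8) = 16x1
Unfold 1 (reflect across h@16): 6 holes -> [(2, 7), (3, 7), (5, 7), (26, 7), (28, 7), (29, 7)]
Unfold 2 (reflect across v@7): 12 holes -> [(2, 6), (2, 7), (3, 6), (3, 7), (5, 6), (5, 7), (26, 6), (26, 7), (28, 6), (28, 7), (29, 6), (29, 7)]
Unfold 3 (reflect across v@6): 24 holes -> [(2, 4), (2, 5), (2, 6), (2, 7), (3, 4), (3, 5), (3, 6), (3, 7), (5, 4), (5, 5), (5, 6), (5, 7), (26, 4), (26, 5), (26, 6), (26, 7), (28, 4), (28, 5), (28, 6), (28, 7), (29, 4), (29, 5), (29, 6), (29, 7)]
Unfold 4 (reflect across v@4): 48 holes -> [(2, 0), (2, 1), (2, 2), (2, 3), (2, 4), (2, 5), (2, 6), (2, 7), (3, 0), (3, 1), (3, 2), (3, 3), (3, 4), (3, 5), (3, 6), (3, 7), (5, 0), (5, 1), (5, 2), (5, 3), (5, 4), (5, 5), (5, 6), (5, 7), (26, 0), (26, 1), (26, 2), (26, 3), (26, 4), (26, 5), (26, 6), (26, 7), (28, 0), (28, 1), (28, 2), (28, 3), (28, 4), (28, 5), (28, 6), (28, 7), (29, 0), (29, 1), (29, 2), (29, 3), (29, 4), (29, 5), (29, 6), (29, 7)]
Holes: [(2, 0), (2, 1), (2, 2), (2, 3), (2, 4), (2, 5), (2, 6), (2, 7), (3, 0), (3, 1), (3, 2), (3, 3), (3, 4), (3, 5), (3, 6), (3, 7), (5, 0), (5, 1), (5, 2), (5, 3), (5, 4), (5, 5), (5, 6), (5, 7), (26, 0), (26, 1), (26, 2), (26, 3), (26, 4), (26, 5), (26, 6), (26, 7), (28, 0), (28, 1), (28, 2), (28, 3), (28, 4), (28, 5), (28, 6), (28, 7), (29, 0), (29, 1), (29, 2), (29, 3), (29, 4), (29, 5), (29, 6), (29, 7)]

Answer: no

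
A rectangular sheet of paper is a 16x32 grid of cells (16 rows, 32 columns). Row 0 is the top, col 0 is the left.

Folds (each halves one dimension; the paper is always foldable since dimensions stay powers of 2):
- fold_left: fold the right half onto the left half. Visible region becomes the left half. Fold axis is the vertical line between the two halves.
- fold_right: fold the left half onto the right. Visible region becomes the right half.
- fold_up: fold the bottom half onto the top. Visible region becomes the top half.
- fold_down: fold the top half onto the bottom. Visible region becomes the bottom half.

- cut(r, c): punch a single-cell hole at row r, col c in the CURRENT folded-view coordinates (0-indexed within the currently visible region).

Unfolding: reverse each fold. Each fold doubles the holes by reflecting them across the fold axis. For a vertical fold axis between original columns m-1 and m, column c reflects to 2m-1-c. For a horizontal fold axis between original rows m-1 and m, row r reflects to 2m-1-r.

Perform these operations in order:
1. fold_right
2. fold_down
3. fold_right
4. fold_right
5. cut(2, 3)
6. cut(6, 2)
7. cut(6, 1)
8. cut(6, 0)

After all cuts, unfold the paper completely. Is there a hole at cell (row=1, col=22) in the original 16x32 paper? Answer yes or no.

Op 1 fold_right: fold axis v@16; visible region now rows[0,16) x cols[16,32) = 16x16
Op 2 fold_down: fold axis h@8; visible region now rows[8,16) x cols[16,32) = 8x16
Op 3 fold_right: fold axis v@24; visible region now rows[8,16) x cols[24,32) = 8x8
Op 4 fold_right: fold axis v@28; visible region now rows[8,16) x cols[28,32) = 8x4
Op 5 cut(2, 3): punch at orig (10,31); cuts so far [(10, 31)]; region rows[8,16) x cols[28,32) = 8x4
Op 6 cut(6, 2): punch at orig (14,30); cuts so far [(10, 31), (14, 30)]; region rows[8,16) x cols[28,32) = 8x4
Op 7 cut(6, 1): punch at orig (14,29); cuts so far [(10, 31), (14, 29), (14, 30)]; region rows[8,16) x cols[28,32) = 8x4
Op 8 cut(6, 0): punch at orig (14,28); cuts so far [(10, 31), (14, 28), (14, 29), (14, 30)]; region rows[8,16) x cols[28,32) = 8x4
Unfold 1 (reflect across v@28): 8 holes -> [(10, 24), (10, 31), (14, 25), (14, 26), (14, 27), (14, 28), (14, 29), (14, 30)]
Unfold 2 (reflect across v@24): 16 holes -> [(10, 16), (10, 23), (10, 24), (10, 31), (14, 17), (14, 18), (14, 19), (14, 20), (14, 21), (14, 22), (14, 25), (14, 26), (14, 27), (14, 28), (14, 29), (14, 30)]
Unfold 3 (reflect across h@8): 32 holes -> [(1, 17), (1, 18), (1, 19), (1, 20), (1, 21), (1, 22), (1, 25), (1, 26), (1, 27), (1, 28), (1, 29), (1, 30), (5, 16), (5, 23), (5, 24), (5, 31), (10, 16), (10, 23), (10, 24), (10, 31), (14, 17), (14, 18), (14, 19), (14, 20), (14, 21), (14, 22), (14, 25), (14, 26), (14, 27), (14, 28), (14, 29), (14, 30)]
Unfold 4 (reflect across v@16): 64 holes -> [(1, 1), (1, 2), (1, 3), (1, 4), (1, 5), (1, 6), (1, 9), (1, 10), (1, 11), (1, 12), (1, 13), (1, 14), (1, 17), (1, 18), (1, 19), (1, 20), (1, 21), (1, 22), (1, 25), (1, 26), (1, 27), (1, 28), (1, 29), (1, 30), (5, 0), (5, 7), (5, 8), (5, 15), (5, 16), (5, 23), (5, 24), (5, 31), (10, 0), (10, 7), (10, 8), (10, 15), (10, 16), (10, 23), (10, 24), (10, 31), (14, 1), (14, 2), (14, 3), (14, 4), (14, 5), (14, 6), (14, 9), (14, 10), (14, 11), (14, 12), (14, 13), (14, 14), (14, 17), (14, 18), (14, 19), (14, 20), (14, 21), (14, 22), (14, 25), (14, 26), (14, 27), (14, 28), (14, 29), (14, 30)]
Holes: [(1, 1), (1, 2), (1, 3), (1, 4), (1, 5), (1, 6), (1, 9), (1, 10), (1, 11), (1, 12), (1, 13), (1, 14), (1, 17), (1, 18), (1, 19), (1, 20), (1, 21), (1, 22), (1, 25), (1, 26), (1, 27), (1, 28), (1, 29), (1, 30), (5, 0), (5, 7), (5, 8), (5, 15), (5, 16), (5, 23), (5, 24), (5, 31), (10, 0), (10, 7), (10, 8), (10, 15), (10, 16), (10, 23), (10, 24), (10, 31), (14, 1), (14, 2), (14, 3), (14, 4), (14, 5), (14, 6), (14, 9), (14, 10), (14, 11), (14, 12), (14, 13), (14, 14), (14, 17), (14, 18), (14, 19), (14, 20), (14, 21), (14, 22), (14, 25), (14, 26), (14, 27), (14, 28), (14, 29), (14, 30)]

Answer: yes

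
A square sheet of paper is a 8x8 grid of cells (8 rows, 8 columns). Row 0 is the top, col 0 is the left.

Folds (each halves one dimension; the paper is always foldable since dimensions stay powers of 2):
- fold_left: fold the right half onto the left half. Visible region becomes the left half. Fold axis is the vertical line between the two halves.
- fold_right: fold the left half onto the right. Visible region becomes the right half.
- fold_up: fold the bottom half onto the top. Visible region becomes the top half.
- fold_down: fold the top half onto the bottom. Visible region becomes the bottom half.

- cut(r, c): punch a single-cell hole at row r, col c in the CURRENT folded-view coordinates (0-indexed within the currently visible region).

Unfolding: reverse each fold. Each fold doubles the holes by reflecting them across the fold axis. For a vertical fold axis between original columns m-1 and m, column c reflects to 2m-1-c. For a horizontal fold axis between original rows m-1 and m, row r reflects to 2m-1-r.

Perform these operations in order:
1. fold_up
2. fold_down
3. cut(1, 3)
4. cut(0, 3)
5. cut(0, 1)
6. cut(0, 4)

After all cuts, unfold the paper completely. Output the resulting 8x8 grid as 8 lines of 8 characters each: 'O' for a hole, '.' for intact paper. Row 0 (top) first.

Op 1 fold_up: fold axis h@4; visible region now rows[0,4) x cols[0,8) = 4x8
Op 2 fold_down: fold axis h@2; visible region now rows[2,4) x cols[0,8) = 2x8
Op 3 cut(1, 3): punch at orig (3,3); cuts so far [(3, 3)]; region rows[2,4) x cols[0,8) = 2x8
Op 4 cut(0, 3): punch at orig (2,3); cuts so far [(2, 3), (3, 3)]; region rows[2,4) x cols[0,8) = 2x8
Op 5 cut(0, 1): punch at orig (2,1); cuts so far [(2, 1), (2, 3), (3, 3)]; region rows[2,4) x cols[0,8) = 2x8
Op 6 cut(0, 4): punch at orig (2,4); cuts so far [(2, 1), (2, 3), (2, 4), (3, 3)]; region rows[2,4) x cols[0,8) = 2x8
Unfold 1 (reflect across h@2): 8 holes -> [(0, 3), (1, 1), (1, 3), (1, 4), (2, 1), (2, 3), (2, 4), (3, 3)]
Unfold 2 (reflect across h@4): 16 holes -> [(0, 3), (1, 1), (1, 3), (1, 4), (2, 1), (2, 3), (2, 4), (3, 3), (4, 3), (5, 1), (5, 3), (5, 4), (6, 1), (6, 3), (6, 4), (7, 3)]

Answer: ...O....
.O.OO...
.O.OO...
...O....
...O....
.O.OO...
.O.OO...
...O....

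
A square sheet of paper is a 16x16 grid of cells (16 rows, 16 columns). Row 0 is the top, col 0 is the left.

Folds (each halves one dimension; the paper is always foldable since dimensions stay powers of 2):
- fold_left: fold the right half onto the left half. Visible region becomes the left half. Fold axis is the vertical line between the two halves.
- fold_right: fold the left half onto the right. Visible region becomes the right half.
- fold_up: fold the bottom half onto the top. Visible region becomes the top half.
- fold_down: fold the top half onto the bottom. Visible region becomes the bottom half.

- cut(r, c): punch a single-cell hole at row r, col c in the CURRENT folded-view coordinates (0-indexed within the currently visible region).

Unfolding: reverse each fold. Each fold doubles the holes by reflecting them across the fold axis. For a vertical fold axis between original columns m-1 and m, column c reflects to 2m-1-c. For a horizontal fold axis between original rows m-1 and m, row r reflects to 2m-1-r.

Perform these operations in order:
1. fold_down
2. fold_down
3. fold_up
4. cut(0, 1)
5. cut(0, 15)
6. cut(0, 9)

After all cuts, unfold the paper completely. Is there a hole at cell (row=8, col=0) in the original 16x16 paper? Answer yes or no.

Op 1 fold_down: fold axis h@8; visible region now rows[8,16) x cols[0,16) = 8x16
Op 2 fold_down: fold axis h@12; visible region now rows[12,16) x cols[0,16) = 4x16
Op 3 fold_up: fold axis h@14; visible region now rows[12,14) x cols[0,16) = 2x16
Op 4 cut(0, 1): punch at orig (12,1); cuts so far [(12, 1)]; region rows[12,14) x cols[0,16) = 2x16
Op 5 cut(0, 15): punch at orig (12,15); cuts so far [(12, 1), (12, 15)]; region rows[12,14) x cols[0,16) = 2x16
Op 6 cut(0, 9): punch at orig (12,9); cuts so far [(12, 1), (12, 9), (12, 15)]; region rows[12,14) x cols[0,16) = 2x16
Unfold 1 (reflect across h@14): 6 holes -> [(12, 1), (12, 9), (12, 15), (15, 1), (15, 9), (15, 15)]
Unfold 2 (reflect across h@12): 12 holes -> [(8, 1), (8, 9), (8, 15), (11, 1), (11, 9), (11, 15), (12, 1), (12, 9), (12, 15), (15, 1), (15, 9), (15, 15)]
Unfold 3 (reflect across h@8): 24 holes -> [(0, 1), (0, 9), (0, 15), (3, 1), (3, 9), (3, 15), (4, 1), (4, 9), (4, 15), (7, 1), (7, 9), (7, 15), (8, 1), (8, 9), (8, 15), (11, 1), (11, 9), (11, 15), (12, 1), (12, 9), (12, 15), (15, 1), (15, 9), (15, 15)]
Holes: [(0, 1), (0, 9), (0, 15), (3, 1), (3, 9), (3, 15), (4, 1), (4, 9), (4, 15), (7, 1), (7, 9), (7, 15), (8, 1), (8, 9), (8, 15), (11, 1), (11, 9), (11, 15), (12, 1), (12, 9), (12, 15), (15, 1), (15, 9), (15, 15)]

Answer: no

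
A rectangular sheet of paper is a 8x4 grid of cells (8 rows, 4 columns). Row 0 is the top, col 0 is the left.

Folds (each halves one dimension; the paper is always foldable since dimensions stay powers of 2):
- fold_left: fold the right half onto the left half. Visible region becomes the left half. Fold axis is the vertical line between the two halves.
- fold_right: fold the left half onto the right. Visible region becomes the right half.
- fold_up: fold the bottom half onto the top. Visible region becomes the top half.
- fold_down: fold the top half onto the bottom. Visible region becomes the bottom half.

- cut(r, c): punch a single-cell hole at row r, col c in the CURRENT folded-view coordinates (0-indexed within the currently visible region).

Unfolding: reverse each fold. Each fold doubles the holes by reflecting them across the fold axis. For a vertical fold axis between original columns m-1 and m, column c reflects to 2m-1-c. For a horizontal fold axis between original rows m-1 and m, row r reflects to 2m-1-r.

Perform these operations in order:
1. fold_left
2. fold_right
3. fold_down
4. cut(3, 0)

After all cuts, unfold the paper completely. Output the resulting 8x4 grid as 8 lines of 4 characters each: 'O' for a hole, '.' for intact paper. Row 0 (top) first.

Answer: OOOO
....
....
....
....
....
....
OOOO

Derivation:
Op 1 fold_left: fold axis v@2; visible region now rows[0,8) x cols[0,2) = 8x2
Op 2 fold_right: fold axis v@1; visible region now rows[0,8) x cols[1,2) = 8x1
Op 3 fold_down: fold axis h@4; visible region now rows[4,8) x cols[1,2) = 4x1
Op 4 cut(3, 0): punch at orig (7,1); cuts so far [(7, 1)]; region rows[4,8) x cols[1,2) = 4x1
Unfold 1 (reflect across h@4): 2 holes -> [(0, 1), (7, 1)]
Unfold 2 (reflect across v@1): 4 holes -> [(0, 0), (0, 1), (7, 0), (7, 1)]
Unfold 3 (reflect across v@2): 8 holes -> [(0, 0), (0, 1), (0, 2), (0, 3), (7, 0), (7, 1), (7, 2), (7, 3)]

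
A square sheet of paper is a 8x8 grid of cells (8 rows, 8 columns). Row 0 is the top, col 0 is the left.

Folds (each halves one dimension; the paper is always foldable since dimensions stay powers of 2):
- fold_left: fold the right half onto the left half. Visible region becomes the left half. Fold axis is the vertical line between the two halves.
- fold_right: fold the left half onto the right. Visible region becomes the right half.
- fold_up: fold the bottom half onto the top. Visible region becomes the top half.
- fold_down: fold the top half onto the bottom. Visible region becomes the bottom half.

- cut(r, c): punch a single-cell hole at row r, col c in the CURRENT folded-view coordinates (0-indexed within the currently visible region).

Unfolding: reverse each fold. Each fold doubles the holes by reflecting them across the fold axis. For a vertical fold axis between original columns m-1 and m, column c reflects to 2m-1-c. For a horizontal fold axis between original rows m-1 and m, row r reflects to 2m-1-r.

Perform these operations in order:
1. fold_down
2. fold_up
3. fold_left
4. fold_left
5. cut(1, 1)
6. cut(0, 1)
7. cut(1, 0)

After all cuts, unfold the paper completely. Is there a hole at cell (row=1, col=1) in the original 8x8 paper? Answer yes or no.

Op 1 fold_down: fold axis h@4; visible region now rows[4,8) x cols[0,8) = 4x8
Op 2 fold_up: fold axis h@6; visible region now rows[4,6) x cols[0,8) = 2x8
Op 3 fold_left: fold axis v@4; visible region now rows[4,6) x cols[0,4) = 2x4
Op 4 fold_left: fold axis v@2; visible region now rows[4,6) x cols[0,2) = 2x2
Op 5 cut(1, 1): punch at orig (5,1); cuts so far [(5, 1)]; region rows[4,6) x cols[0,2) = 2x2
Op 6 cut(0, 1): punch at orig (4,1); cuts so far [(4, 1), (5, 1)]; region rows[4,6) x cols[0,2) = 2x2
Op 7 cut(1, 0): punch at orig (5,0); cuts so far [(4, 1), (5, 0), (5, 1)]; region rows[4,6) x cols[0,2) = 2x2
Unfold 1 (reflect across v@2): 6 holes -> [(4, 1), (4, 2), (5, 0), (5, 1), (5, 2), (5, 3)]
Unfold 2 (reflect across v@4): 12 holes -> [(4, 1), (4, 2), (4, 5), (4, 6), (5, 0), (5, 1), (5, 2), (5, 3), (5, 4), (5, 5), (5, 6), (5, 7)]
Unfold 3 (reflect across h@6): 24 holes -> [(4, 1), (4, 2), (4, 5), (4, 6), (5, 0), (5, 1), (5, 2), (5, 3), (5, 4), (5, 5), (5, 6), (5, 7), (6, 0), (6, 1), (6, 2), (6, 3), (6, 4), (6, 5), (6, 6), (6, 7), (7, 1), (7, 2), (7, 5), (7, 6)]
Unfold 4 (reflect across h@4): 48 holes -> [(0, 1), (0, 2), (0, 5), (0, 6), (1, 0), (1, 1), (1, 2), (1, 3), (1, 4), (1, 5), (1, 6), (1, 7), (2, 0), (2, 1), (2, 2), (2, 3), (2, 4), (2, 5), (2, 6), (2, 7), (3, 1), (3, 2), (3, 5), (3, 6), (4, 1), (4, 2), (4, 5), (4, 6), (5, 0), (5, 1), (5, 2), (5, 3), (5, 4), (5, 5), (5, 6), (5, 7), (6, 0), (6, 1), (6, 2), (6, 3), (6, 4), (6, 5), (6, 6), (6, 7), (7, 1), (7, 2), (7, 5), (7, 6)]
Holes: [(0, 1), (0, 2), (0, 5), (0, 6), (1, 0), (1, 1), (1, 2), (1, 3), (1, 4), (1, 5), (1, 6), (1, 7), (2, 0), (2, 1), (2, 2), (2, 3), (2, 4), (2, 5), (2, 6), (2, 7), (3, 1), (3, 2), (3, 5), (3, 6), (4, 1), (4, 2), (4, 5), (4, 6), (5, 0), (5, 1), (5, 2), (5, 3), (5, 4), (5, 5), (5, 6), (5, 7), (6, 0), (6, 1), (6, 2), (6, 3), (6, 4), (6, 5), (6, 6), (6, 7), (7, 1), (7, 2), (7, 5), (7, 6)]

Answer: yes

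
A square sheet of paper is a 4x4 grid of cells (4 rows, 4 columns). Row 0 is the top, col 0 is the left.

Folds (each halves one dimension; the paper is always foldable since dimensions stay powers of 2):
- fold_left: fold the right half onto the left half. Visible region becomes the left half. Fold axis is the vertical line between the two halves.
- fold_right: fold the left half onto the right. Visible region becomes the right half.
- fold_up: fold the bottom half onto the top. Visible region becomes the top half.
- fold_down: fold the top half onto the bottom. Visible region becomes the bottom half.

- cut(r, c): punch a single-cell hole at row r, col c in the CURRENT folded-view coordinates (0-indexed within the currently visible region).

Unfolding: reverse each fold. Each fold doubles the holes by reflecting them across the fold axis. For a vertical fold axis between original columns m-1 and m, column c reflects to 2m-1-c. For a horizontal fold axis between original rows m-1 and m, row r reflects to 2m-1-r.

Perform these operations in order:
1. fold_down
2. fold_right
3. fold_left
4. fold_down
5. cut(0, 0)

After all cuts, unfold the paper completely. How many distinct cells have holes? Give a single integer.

Answer: 16

Derivation:
Op 1 fold_down: fold axis h@2; visible region now rows[2,4) x cols[0,4) = 2x4
Op 2 fold_right: fold axis v@2; visible region now rows[2,4) x cols[2,4) = 2x2
Op 3 fold_left: fold axis v@3; visible region now rows[2,4) x cols[2,3) = 2x1
Op 4 fold_down: fold axis h@3; visible region now rows[3,4) x cols[2,3) = 1x1
Op 5 cut(0, 0): punch at orig (3,2); cuts so far [(3, 2)]; region rows[3,4) x cols[2,3) = 1x1
Unfold 1 (reflect across h@3): 2 holes -> [(2, 2), (3, 2)]
Unfold 2 (reflect across v@3): 4 holes -> [(2, 2), (2, 3), (3, 2), (3, 3)]
Unfold 3 (reflect across v@2): 8 holes -> [(2, 0), (2, 1), (2, 2), (2, 3), (3, 0), (3, 1), (3, 2), (3, 3)]
Unfold 4 (reflect across h@2): 16 holes -> [(0, 0), (0, 1), (0, 2), (0, 3), (1, 0), (1, 1), (1, 2), (1, 3), (2, 0), (2, 1), (2, 2), (2, 3), (3, 0), (3, 1), (3, 2), (3, 3)]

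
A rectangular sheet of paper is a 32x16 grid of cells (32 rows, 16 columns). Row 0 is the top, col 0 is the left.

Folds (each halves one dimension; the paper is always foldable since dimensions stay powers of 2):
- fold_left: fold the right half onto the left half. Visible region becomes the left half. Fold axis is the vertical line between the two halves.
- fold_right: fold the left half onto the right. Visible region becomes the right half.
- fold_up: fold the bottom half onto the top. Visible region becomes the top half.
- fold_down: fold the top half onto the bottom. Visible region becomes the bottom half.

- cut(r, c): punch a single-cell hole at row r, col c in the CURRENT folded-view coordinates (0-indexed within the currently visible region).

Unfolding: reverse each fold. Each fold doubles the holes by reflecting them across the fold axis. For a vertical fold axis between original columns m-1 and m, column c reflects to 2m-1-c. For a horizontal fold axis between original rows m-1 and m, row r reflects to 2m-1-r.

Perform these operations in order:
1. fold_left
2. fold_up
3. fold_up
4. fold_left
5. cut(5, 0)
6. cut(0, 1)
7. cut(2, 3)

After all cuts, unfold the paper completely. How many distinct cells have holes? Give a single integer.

Answer: 48

Derivation:
Op 1 fold_left: fold axis v@8; visible region now rows[0,32) x cols[0,8) = 32x8
Op 2 fold_up: fold axis h@16; visible region now rows[0,16) x cols[0,8) = 16x8
Op 3 fold_up: fold axis h@8; visible region now rows[0,8) x cols[0,8) = 8x8
Op 4 fold_left: fold axis v@4; visible region now rows[0,8) x cols[0,4) = 8x4
Op 5 cut(5, 0): punch at orig (5,0); cuts so far [(5, 0)]; region rows[0,8) x cols[0,4) = 8x4
Op 6 cut(0, 1): punch at orig (0,1); cuts so far [(0, 1), (5, 0)]; region rows[0,8) x cols[0,4) = 8x4
Op 7 cut(2, 3): punch at orig (2,3); cuts so far [(0, 1), (2, 3), (5, 0)]; region rows[0,8) x cols[0,4) = 8x4
Unfold 1 (reflect across v@4): 6 holes -> [(0, 1), (0, 6), (2, 3), (2, 4), (5, 0), (5, 7)]
Unfold 2 (reflect across h@8): 12 holes -> [(0, 1), (0, 6), (2, 3), (2, 4), (5, 0), (5, 7), (10, 0), (10, 7), (13, 3), (13, 4), (15, 1), (15, 6)]
Unfold 3 (reflect across h@16): 24 holes -> [(0, 1), (0, 6), (2, 3), (2, 4), (5, 0), (5, 7), (10, 0), (10, 7), (13, 3), (13, 4), (15, 1), (15, 6), (16, 1), (16, 6), (18, 3), (18, 4), (21, 0), (21, 7), (26, 0), (26, 7), (29, 3), (29, 4), (31, 1), (31, 6)]
Unfold 4 (reflect across v@8): 48 holes -> [(0, 1), (0, 6), (0, 9), (0, 14), (2, 3), (2, 4), (2, 11), (2, 12), (5, 0), (5, 7), (5, 8), (5, 15), (10, 0), (10, 7), (10, 8), (10, 15), (13, 3), (13, 4), (13, 11), (13, 12), (15, 1), (15, 6), (15, 9), (15, 14), (16, 1), (16, 6), (16, 9), (16, 14), (18, 3), (18, 4), (18, 11), (18, 12), (21, 0), (21, 7), (21, 8), (21, 15), (26, 0), (26, 7), (26, 8), (26, 15), (29, 3), (29, 4), (29, 11), (29, 12), (31, 1), (31, 6), (31, 9), (31, 14)]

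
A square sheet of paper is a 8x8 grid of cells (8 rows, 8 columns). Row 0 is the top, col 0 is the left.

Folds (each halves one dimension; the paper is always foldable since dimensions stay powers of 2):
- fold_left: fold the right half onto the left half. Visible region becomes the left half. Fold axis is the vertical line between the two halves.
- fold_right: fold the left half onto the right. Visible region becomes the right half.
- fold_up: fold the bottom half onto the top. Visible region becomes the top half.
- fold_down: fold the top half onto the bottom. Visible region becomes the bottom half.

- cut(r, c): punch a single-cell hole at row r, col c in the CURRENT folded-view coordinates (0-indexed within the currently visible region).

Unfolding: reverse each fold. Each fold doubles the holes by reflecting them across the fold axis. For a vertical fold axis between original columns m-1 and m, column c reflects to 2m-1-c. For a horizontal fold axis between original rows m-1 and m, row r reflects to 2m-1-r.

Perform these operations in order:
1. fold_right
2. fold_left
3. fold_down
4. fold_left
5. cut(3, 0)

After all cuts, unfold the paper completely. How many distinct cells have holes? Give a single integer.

Answer: 16

Derivation:
Op 1 fold_right: fold axis v@4; visible region now rows[0,8) x cols[4,8) = 8x4
Op 2 fold_left: fold axis v@6; visible region now rows[0,8) x cols[4,6) = 8x2
Op 3 fold_down: fold axis h@4; visible region now rows[4,8) x cols[4,6) = 4x2
Op 4 fold_left: fold axis v@5; visible region now rows[4,8) x cols[4,5) = 4x1
Op 5 cut(3, 0): punch at orig (7,4); cuts so far [(7, 4)]; region rows[4,8) x cols[4,5) = 4x1
Unfold 1 (reflect across v@5): 2 holes -> [(7, 4), (7, 5)]
Unfold 2 (reflect across h@4): 4 holes -> [(0, 4), (0, 5), (7, 4), (7, 5)]
Unfold 3 (reflect across v@6): 8 holes -> [(0, 4), (0, 5), (0, 6), (0, 7), (7, 4), (7, 5), (7, 6), (7, 7)]
Unfold 4 (reflect across v@4): 16 holes -> [(0, 0), (0, 1), (0, 2), (0, 3), (0, 4), (0, 5), (0, 6), (0, 7), (7, 0), (7, 1), (7, 2), (7, 3), (7, 4), (7, 5), (7, 6), (7, 7)]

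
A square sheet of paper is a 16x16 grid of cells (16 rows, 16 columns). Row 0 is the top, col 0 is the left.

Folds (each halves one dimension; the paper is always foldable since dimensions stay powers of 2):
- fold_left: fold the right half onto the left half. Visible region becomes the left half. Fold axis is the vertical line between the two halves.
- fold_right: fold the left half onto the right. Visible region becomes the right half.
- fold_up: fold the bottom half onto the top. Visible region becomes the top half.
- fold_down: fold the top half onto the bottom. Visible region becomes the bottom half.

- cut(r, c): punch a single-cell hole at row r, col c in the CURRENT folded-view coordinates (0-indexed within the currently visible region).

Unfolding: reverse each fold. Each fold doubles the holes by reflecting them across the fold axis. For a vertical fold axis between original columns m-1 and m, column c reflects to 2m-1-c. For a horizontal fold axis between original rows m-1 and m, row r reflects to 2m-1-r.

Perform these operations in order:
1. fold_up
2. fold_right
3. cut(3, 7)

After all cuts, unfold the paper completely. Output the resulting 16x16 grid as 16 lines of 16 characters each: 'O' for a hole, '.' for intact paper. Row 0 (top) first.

Op 1 fold_up: fold axis h@8; visible region now rows[0,8) x cols[0,16) = 8x16
Op 2 fold_right: fold axis v@8; visible region now rows[0,8) x cols[8,16) = 8x8
Op 3 cut(3, 7): punch at orig (3,15); cuts so far [(3, 15)]; region rows[0,8) x cols[8,16) = 8x8
Unfold 1 (reflect across v@8): 2 holes -> [(3, 0), (3, 15)]
Unfold 2 (reflect across h@8): 4 holes -> [(3, 0), (3, 15), (12, 0), (12, 15)]

Answer: ................
................
................
O..............O
................
................
................
................
................
................
................
................
O..............O
................
................
................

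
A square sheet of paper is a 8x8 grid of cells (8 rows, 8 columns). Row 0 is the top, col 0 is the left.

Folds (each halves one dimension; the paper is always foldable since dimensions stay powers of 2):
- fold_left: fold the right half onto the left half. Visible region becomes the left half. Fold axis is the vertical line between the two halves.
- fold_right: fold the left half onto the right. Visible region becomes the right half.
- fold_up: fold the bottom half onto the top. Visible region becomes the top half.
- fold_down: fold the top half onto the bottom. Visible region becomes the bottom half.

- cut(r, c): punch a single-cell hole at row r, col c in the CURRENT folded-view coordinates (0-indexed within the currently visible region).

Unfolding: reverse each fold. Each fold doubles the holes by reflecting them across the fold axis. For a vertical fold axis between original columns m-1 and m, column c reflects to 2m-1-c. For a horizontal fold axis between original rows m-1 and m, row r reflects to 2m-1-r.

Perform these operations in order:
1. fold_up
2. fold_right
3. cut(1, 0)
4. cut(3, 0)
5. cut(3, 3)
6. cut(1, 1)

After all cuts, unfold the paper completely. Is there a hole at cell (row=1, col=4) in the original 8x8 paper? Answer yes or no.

Answer: yes

Derivation:
Op 1 fold_up: fold axis h@4; visible region now rows[0,4) x cols[0,8) = 4x8
Op 2 fold_right: fold axis v@4; visible region now rows[0,4) x cols[4,8) = 4x4
Op 3 cut(1, 0): punch at orig (1,4); cuts so far [(1, 4)]; region rows[0,4) x cols[4,8) = 4x4
Op 4 cut(3, 0): punch at orig (3,4); cuts so far [(1, 4), (3, 4)]; region rows[0,4) x cols[4,8) = 4x4
Op 5 cut(3, 3): punch at orig (3,7); cuts so far [(1, 4), (3, 4), (3, 7)]; region rows[0,4) x cols[4,8) = 4x4
Op 6 cut(1, 1): punch at orig (1,5); cuts so far [(1, 4), (1, 5), (3, 4), (3, 7)]; region rows[0,4) x cols[4,8) = 4x4
Unfold 1 (reflect across v@4): 8 holes -> [(1, 2), (1, 3), (1, 4), (1, 5), (3, 0), (3, 3), (3, 4), (3, 7)]
Unfold 2 (reflect across h@4): 16 holes -> [(1, 2), (1, 3), (1, 4), (1, 5), (3, 0), (3, 3), (3, 4), (3, 7), (4, 0), (4, 3), (4, 4), (4, 7), (6, 2), (6, 3), (6, 4), (6, 5)]
Holes: [(1, 2), (1, 3), (1, 4), (1, 5), (3, 0), (3, 3), (3, 4), (3, 7), (4, 0), (4, 3), (4, 4), (4, 7), (6, 2), (6, 3), (6, 4), (6, 5)]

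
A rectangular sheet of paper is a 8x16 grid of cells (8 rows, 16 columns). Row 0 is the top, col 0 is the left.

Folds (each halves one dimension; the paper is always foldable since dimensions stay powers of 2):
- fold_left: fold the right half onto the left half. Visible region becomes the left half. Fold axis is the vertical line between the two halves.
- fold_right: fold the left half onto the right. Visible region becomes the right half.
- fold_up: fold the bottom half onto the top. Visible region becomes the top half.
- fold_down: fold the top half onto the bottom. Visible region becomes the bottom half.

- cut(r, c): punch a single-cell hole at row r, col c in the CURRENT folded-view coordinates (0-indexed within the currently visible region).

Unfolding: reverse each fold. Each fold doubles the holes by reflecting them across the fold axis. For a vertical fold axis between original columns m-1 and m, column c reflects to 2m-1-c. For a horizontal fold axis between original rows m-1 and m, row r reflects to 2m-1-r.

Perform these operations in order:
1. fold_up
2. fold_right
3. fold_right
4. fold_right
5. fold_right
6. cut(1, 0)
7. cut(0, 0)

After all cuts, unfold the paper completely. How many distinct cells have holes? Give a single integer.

Op 1 fold_up: fold axis h@4; visible region now rows[0,4) x cols[0,16) = 4x16
Op 2 fold_right: fold axis v@8; visible region now rows[0,4) x cols[8,16) = 4x8
Op 3 fold_right: fold axis v@12; visible region now rows[0,4) x cols[12,16) = 4x4
Op 4 fold_right: fold axis v@14; visible region now rows[0,4) x cols[14,16) = 4x2
Op 5 fold_right: fold axis v@15; visible region now rows[0,4) x cols[15,16) = 4x1
Op 6 cut(1, 0): punch at orig (1,15); cuts so far [(1, 15)]; region rows[0,4) x cols[15,16) = 4x1
Op 7 cut(0, 0): punch at orig (0,15); cuts so far [(0, 15), (1, 15)]; region rows[0,4) x cols[15,16) = 4x1
Unfold 1 (reflect across v@15): 4 holes -> [(0, 14), (0, 15), (1, 14), (1, 15)]
Unfold 2 (reflect across v@14): 8 holes -> [(0, 12), (0, 13), (0, 14), (0, 15), (1, 12), (1, 13), (1, 14), (1, 15)]
Unfold 3 (reflect across v@12): 16 holes -> [(0, 8), (0, 9), (0, 10), (0, 11), (0, 12), (0, 13), (0, 14), (0, 15), (1, 8), (1, 9), (1, 10), (1, 11), (1, 12), (1, 13), (1, 14), (1, 15)]
Unfold 4 (reflect across v@8): 32 holes -> [(0, 0), (0, 1), (0, 2), (0, 3), (0, 4), (0, 5), (0, 6), (0, 7), (0, 8), (0, 9), (0, 10), (0, 11), (0, 12), (0, 13), (0, 14), (0, 15), (1, 0), (1, 1), (1, 2), (1, 3), (1, 4), (1, 5), (1, 6), (1, 7), (1, 8), (1, 9), (1, 10), (1, 11), (1, 12), (1, 13), (1, 14), (1, 15)]
Unfold 5 (reflect across h@4): 64 holes -> [(0, 0), (0, 1), (0, 2), (0, 3), (0, 4), (0, 5), (0, 6), (0, 7), (0, 8), (0, 9), (0, 10), (0, 11), (0, 12), (0, 13), (0, 14), (0, 15), (1, 0), (1, 1), (1, 2), (1, 3), (1, 4), (1, 5), (1, 6), (1, 7), (1, 8), (1, 9), (1, 10), (1, 11), (1, 12), (1, 13), (1, 14), (1, 15), (6, 0), (6, 1), (6, 2), (6, 3), (6, 4), (6, 5), (6, 6), (6, 7), (6, 8), (6, 9), (6, 10), (6, 11), (6, 12), (6, 13), (6, 14), (6, 15), (7, 0), (7, 1), (7, 2), (7, 3), (7, 4), (7, 5), (7, 6), (7, 7), (7, 8), (7, 9), (7, 10), (7, 11), (7, 12), (7, 13), (7, 14), (7, 15)]

Answer: 64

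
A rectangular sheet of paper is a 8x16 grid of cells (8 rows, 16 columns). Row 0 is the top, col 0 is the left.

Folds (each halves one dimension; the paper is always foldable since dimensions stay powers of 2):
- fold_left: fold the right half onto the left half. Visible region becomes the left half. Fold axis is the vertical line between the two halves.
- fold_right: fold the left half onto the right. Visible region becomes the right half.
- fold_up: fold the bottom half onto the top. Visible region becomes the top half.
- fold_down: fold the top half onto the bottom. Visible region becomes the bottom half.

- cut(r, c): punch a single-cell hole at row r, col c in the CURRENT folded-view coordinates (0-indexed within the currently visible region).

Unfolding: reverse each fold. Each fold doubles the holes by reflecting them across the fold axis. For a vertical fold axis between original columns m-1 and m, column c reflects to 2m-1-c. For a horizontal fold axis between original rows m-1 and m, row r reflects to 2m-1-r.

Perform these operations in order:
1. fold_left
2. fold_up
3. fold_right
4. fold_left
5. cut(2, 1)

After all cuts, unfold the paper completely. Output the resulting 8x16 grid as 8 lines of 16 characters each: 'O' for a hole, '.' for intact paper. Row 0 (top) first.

Answer: ................
................
.OO..OO..OO..OO.
................
................
.OO..OO..OO..OO.
................
................

Derivation:
Op 1 fold_left: fold axis v@8; visible region now rows[0,8) x cols[0,8) = 8x8
Op 2 fold_up: fold axis h@4; visible region now rows[0,4) x cols[0,8) = 4x8
Op 3 fold_right: fold axis v@4; visible region now rows[0,4) x cols[4,8) = 4x4
Op 4 fold_left: fold axis v@6; visible region now rows[0,4) x cols[4,6) = 4x2
Op 5 cut(2, 1): punch at orig (2,5); cuts so far [(2, 5)]; region rows[0,4) x cols[4,6) = 4x2
Unfold 1 (reflect across v@6): 2 holes -> [(2, 5), (2, 6)]
Unfold 2 (reflect across v@4): 4 holes -> [(2, 1), (2, 2), (2, 5), (2, 6)]
Unfold 3 (reflect across h@4): 8 holes -> [(2, 1), (2, 2), (2, 5), (2, 6), (5, 1), (5, 2), (5, 5), (5, 6)]
Unfold 4 (reflect across v@8): 16 holes -> [(2, 1), (2, 2), (2, 5), (2, 6), (2, 9), (2, 10), (2, 13), (2, 14), (5, 1), (5, 2), (5, 5), (5, 6), (5, 9), (5, 10), (5, 13), (5, 14)]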